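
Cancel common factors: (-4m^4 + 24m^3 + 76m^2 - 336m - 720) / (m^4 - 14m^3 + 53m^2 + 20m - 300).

Apply the Euclidean algorithm:
  -4m^4 + 24m^3 + 76m^2 - 336m - 720 = (-4)(m^4 - 14m^3 + 53m^2 + 20m - 300) + (-32m^3 + 288m^2 - 256m - 1920)
  m^4 - 14m^3 + 53m^2 + 20m - 300 = (-(1/32)m + 5/32)(-32m^3 + 288m^2 - 256m - 1920) + (0)
Last nonzero remainder: -32m^3 + 288m^2 - 256m - 1920. Dividing through by -32 gives the monic gcd m^3 - 9m^2 + 8m + 60.
Cancel m^3 - 9m^2 + 8m + 60 from numerator and denominator to get the reduced form.

(-4m - 12)/(m - 5)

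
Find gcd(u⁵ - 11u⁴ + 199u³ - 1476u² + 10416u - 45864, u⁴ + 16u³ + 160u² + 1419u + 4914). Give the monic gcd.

u² + u + 91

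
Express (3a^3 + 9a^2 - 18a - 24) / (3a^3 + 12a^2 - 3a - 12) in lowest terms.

Apply the Euclidean algorithm:
  3a^3 + 9a^2 - 18a - 24 = (3a^3 + 12a^2 - 3a - 12) + (-3a^2 - 15a - 12)
  3a^3 + 12a^2 - 3a - 12 = (-a + 1)(-3a^2 - 15a - 12) + (0)
Last nonzero remainder: -3a^2 - 15a - 12. Dividing through by -3 gives the monic gcd a^2 + 5a + 4.
Cancel a^2 + 5a + 4 from numerator and denominator to get the reduced form.

(a - 2)/(a - 1)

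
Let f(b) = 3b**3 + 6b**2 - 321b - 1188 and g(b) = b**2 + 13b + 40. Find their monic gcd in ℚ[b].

By polynomial division,
  3b**3 + 6b**2 - 321b - 1188 = (3b - 33)(b**2 + 13b + 40) + (-12b + 132)
  b**2 + 13b + 40 = (-(1/12)b - 2)(-12b + 132) + (304)
  -12b + 132 = (-(3/76)b + 33/76)(304) + (0)
The last nonzero remainder is the constant 304, so the polynomials are coprime and gcd = 1.

1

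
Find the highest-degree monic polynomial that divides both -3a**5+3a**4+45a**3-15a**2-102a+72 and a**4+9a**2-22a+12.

Apply the Euclidean algorithm:
  -3a**5+3a**4+45a**3-15a**2-102a+72 = (-3a+3)(a**4+9a**2-22a+12) + (72a**3-108a**2+36)
  a**4+9a**2-22a+12 = ((1/72)a+1/48)(72a**3-108a**2+36) + ((45/4)a**2-(45/2)a+45/4)
  72a**3-108a**2+36 = ((32/5)a+16/5)((45/4)a**2-(45/2)a+45/4) + (0)
Last nonzero remainder: (45/4)a**2-(45/2)a+45/4. Dividing through by 45/4 gives the monic gcd a**2-2a+1.

a**2-2a+1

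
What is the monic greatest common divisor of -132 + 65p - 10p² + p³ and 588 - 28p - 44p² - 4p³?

Apply the Euclidean algorithm:
  p³ - 10p² + 65p - 132 = (-1/4)(-4p³ - 44p² - 28p + 588) + (-21p² + 58p + 15)
  -4p³ - 44p² - 28p + 588 = ((4/21)p + 1156/441)(-21p² + 58p + 15) + (-(80656/441)p + 80656/147)
  -21p² + 58p + 15 = ((9261/80656)p + 2205/80656)(-(80656/441)p + 80656/147) + (0)
Last nonzero remainder: -(80656/441)p + 80656/147. Dividing through by -80656/441 gives the monic gcd p - 3.

-3 + p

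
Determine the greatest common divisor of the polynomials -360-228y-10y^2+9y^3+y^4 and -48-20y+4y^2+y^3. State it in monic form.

Apply the Euclidean algorithm:
  y^4+9y^3-10y^2-228y-360 = (y+5)(y^3+4y^2-20y-48) + (-10y^2-80y-120)
  y^3+4y^2-20y-48 = (-(1/10)y+2/5)(-10y^2-80y-120) + (0)
Last nonzero remainder: -10y^2-80y-120. Dividing through by -10 gives the monic gcd y^2+8y+12.

12+8y+y^2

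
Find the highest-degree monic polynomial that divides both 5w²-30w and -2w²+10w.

Euclidean algorithm in ℚ[w]:
  5w²-30w = (-5/2)(-2w²+10w) + (-5w)
  -2w²+10w = ((2/5)w-2)(-5w) + (0)
Last nonzero remainder: -5w. Dividing through by -5 gives the monic gcd w.

w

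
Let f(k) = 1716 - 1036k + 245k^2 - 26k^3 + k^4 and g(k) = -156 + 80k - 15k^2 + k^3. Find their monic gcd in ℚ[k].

-156 + 80k - 15k^2 + k^3

Euclidean algorithm in ℚ[k]:
  k^4 - 26k^3 + 245k^2 - 1036k + 1716 = (k - 11)(k^3 - 15k^2 + 80k - 156) + (0)
The last nonzero remainder k^3 - 15k^2 + 80k - 156 is already monic.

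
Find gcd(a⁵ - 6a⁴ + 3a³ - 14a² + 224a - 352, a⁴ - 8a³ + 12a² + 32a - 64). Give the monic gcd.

a³ - 10a² + 32a - 32

By polynomial division,
  a⁵ - 6a⁴ + 3a³ - 14a² + 224a - 352 = (a + 2)(a⁴ - 8a³ + 12a² + 32a - 64) + (7a³ - 70a² + 224a - 224)
  a⁴ - 8a³ + 12a² + 32a - 64 = ((1/7)a + 2/7)(7a³ - 70a² + 224a - 224) + (0)
Last nonzero remainder: 7a³ - 70a² + 224a - 224. Dividing through by 7 gives the monic gcd a³ - 10a² + 32a - 32.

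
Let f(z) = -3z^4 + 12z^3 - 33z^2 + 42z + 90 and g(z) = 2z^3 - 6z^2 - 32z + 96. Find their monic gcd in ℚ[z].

z - 3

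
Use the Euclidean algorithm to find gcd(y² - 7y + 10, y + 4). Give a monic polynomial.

Apply the Euclidean algorithm:
  y² - 7y + 10 = (y - 11)(y + 4) + (54)
  y + 4 = ((1/54)y + 2/27)(54) + (0)
The last nonzero remainder is the constant 54, so the polynomials are coprime and gcd = 1.

1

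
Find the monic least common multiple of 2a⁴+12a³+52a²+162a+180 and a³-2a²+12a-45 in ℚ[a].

a⁵+3a⁴+8a³+3a²-153a-270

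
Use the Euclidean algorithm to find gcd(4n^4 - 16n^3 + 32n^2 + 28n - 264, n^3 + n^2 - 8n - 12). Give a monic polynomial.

Apply the Euclidean algorithm:
  4n^4 - 16n^3 + 32n^2 + 28n - 264 = (4n - 20)(n^3 + n^2 - 8n - 12) + (84n^2 - 84n - 504)
  n^3 + n^2 - 8n - 12 = ((1/84)n + 1/42)(84n^2 - 84n - 504) + (0)
Last nonzero remainder: 84n^2 - 84n - 504. Dividing through by 84 gives the monic gcd n^2 - n - 6.

n^2 - n - 6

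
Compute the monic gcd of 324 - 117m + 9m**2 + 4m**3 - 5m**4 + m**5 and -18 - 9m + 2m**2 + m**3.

By polynomial division,
  m**5 - 5m**4 + 4m**3 + 9m**2 - 117m + 324 = (m**2 - 7m + 27)(m**3 + 2m**2 - 9m - 18) + (-90m**2 + 810)
  m**3 + 2m**2 - 9m - 18 = (-(1/90)m - 1/45)(-90m**2 + 810) + (0)
Last nonzero remainder: -90m**2 + 810. Dividing through by -90 gives the monic gcd m**2 - 9.

-9 + m**2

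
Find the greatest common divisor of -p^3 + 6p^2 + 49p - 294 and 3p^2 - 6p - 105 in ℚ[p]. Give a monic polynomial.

p - 7

Apply the Euclidean algorithm:
  -p^3 + 6p^2 + 49p - 294 = (-(1/3)p + 4/3)(3p^2 - 6p - 105) + (22p - 154)
  3p^2 - 6p - 105 = ((3/22)p + 15/22)(22p - 154) + (0)
Last nonzero remainder: 22p - 154. Dividing through by 22 gives the monic gcd p - 7.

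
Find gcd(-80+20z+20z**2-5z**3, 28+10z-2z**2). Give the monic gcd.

2+z

By polynomial division,
  -5z**3+20z**2+20z-80 = ((5/2)z+5/2)(-2z**2+10z+28) + (-75z-150)
  -2z**2+10z+28 = ((2/75)z-14/75)(-75z-150) + (0)
Last nonzero remainder: -75z-150. Dividing through by -75 gives the monic gcd z+2.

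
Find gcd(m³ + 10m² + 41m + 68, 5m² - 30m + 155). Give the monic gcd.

1

Euclidean algorithm in ℚ[m]:
  m³ + 10m² + 41m + 68 = ((1/5)m + 16/5)(5m² - 30m + 155) + (106m - 428)
  5m² - 30m + 155 = ((5/106)m - 260/2809)(106m - 428) + (324115/2809)
  106m - 428 = ((297754/324115)m - 1202252/324115)(324115/2809) + (0)
The last nonzero remainder is the constant 324115/2809, so the polynomials are coprime and gcd = 1.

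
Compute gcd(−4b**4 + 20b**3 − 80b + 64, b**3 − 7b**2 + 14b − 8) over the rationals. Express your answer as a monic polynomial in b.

Repeated division with remainder:
  −4b**4 + 20b**3 − 80b + 64 = (−4b − 8)(b**3 − 7b**2 + 14b − 8) + (0)
The last nonzero remainder b**3 − 7b**2 + 14b − 8 is already monic.

b**3 − 7b**2 + 14b − 8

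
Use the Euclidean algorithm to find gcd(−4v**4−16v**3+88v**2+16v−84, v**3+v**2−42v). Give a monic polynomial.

v+7

By polynomial division,
  −4v**4−16v**3+88v**2+16v−84 = (−4v−12)(v**3+v**2−42v) + (−68v**2−488v−84)
  v**3+v**2−42v = (−(1/68)v+105/1156)(−68v**2−488v−84) + ((315/289)v+2205/289)
  −68v**2−488v−84 = (−(19652/315)v−1156/105)((315/289)v+2205/289) + (0)
Last nonzero remainder: (315/289)v+2205/289. Dividing through by 315/289 gives the monic gcd v+7.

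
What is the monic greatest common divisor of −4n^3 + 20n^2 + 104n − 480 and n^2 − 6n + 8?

By polynomial division,
  −4n^3 + 20n^2 + 104n − 480 = (−4n − 4)(n^2 − 6n + 8) + (112n − 448)
  n^2 − 6n + 8 = ((1/112)n − 1/56)(112n − 448) + (0)
Last nonzero remainder: 112n − 448. Dividing through by 112 gives the monic gcd n − 4.

n − 4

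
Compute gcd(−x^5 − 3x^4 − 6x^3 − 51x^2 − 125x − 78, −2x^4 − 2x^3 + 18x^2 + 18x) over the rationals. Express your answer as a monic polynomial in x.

Euclidean algorithm in ℚ[x]:
  −x^5 − 3x^4 − 6x^3 − 51x^2 − 125x − 78 = ((1/2)x + 1)(−2x^4 − 2x^3 + 18x^2 + 18x) + (−13x^3 − 78x^2 − 143x − 78)
  −2x^4 − 2x^3 + 18x^2 + 18x = ((2/13)x − 10/13)(−13x^3 − 78x^2 − 143x − 78) + (−20x^2 − 80x − 60)
  −13x^3 − 78x^2 − 143x − 78 = ((13/20)x + 13/10)(−20x^2 − 80x − 60) + (0)
Last nonzero remainder: −20x^2 − 80x − 60. Dividing through by −20 gives the monic gcd x^2 + 4x + 3.

x^2 + 4x + 3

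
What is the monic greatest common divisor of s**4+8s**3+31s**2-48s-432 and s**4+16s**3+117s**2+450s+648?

s**2+7s+36

By polynomial division,
  s**4+8s**3+31s**2-48s-432 = (s**4+16s**3+117s**2+450s+648) + (-8s**3-86s**2-498s-1080)
  s**4+16s**3+117s**2+450s+648 = (-(1/8)s-21/32)(-8s**3-86s**2-498s-1080) + (-(27/16)s**2-(189/16)s-243/4)
  -8s**3-86s**2-498s-1080 = ((128/27)s+160/9)(-(27/16)s**2-(189/16)s-243/4) + (0)
Last nonzero remainder: -(27/16)s**2-(189/16)s-243/4. Dividing through by -27/16 gives the monic gcd s**2+7s+36.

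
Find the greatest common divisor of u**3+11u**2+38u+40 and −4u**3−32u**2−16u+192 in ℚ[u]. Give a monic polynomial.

u+4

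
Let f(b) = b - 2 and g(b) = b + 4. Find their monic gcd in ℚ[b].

1

Apply the Euclidean algorithm:
  b - 2 = (b + 4) + (-6)
  b + 4 = (-(1/6)b - 2/3)(-6) + (0)
The last nonzero remainder is the constant -6, so the polynomials are coprime and gcd = 1.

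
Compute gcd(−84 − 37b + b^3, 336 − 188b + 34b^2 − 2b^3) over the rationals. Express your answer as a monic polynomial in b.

Apply the Euclidean algorithm:
  b^3 − 37b − 84 = (−1/2)(−2b^3 + 34b^2 − 188b + 336) + (17b^2 − 131b + 84)
  −2b^3 + 34b^2 − 188b + 336 = (−(2/17)b + 316/289)(17b^2 − 131b + 84) + (−(10080/289)b + 70560/289)
  17b^2 − 131b + 84 = (−(4913/10080)b + 289/840)(−(10080/289)b + 70560/289) + (0)
Last nonzero remainder: −(10080/289)b + 70560/289. Dividing through by −10080/289 gives the monic gcd b − 7.

−7 + b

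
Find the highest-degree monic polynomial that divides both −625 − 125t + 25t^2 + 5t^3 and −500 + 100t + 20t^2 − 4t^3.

−25 + t^2

Apply the Euclidean algorithm:
  5t^3 + 25t^2 − 125t − 625 = (−5/4)(−4t^3 + 20t^2 + 100t − 500) + (50t^2 − 1250)
  −4t^3 + 20t^2 + 100t − 500 = (−(2/25)t + 2/5)(50t^2 − 1250) + (0)
Last nonzero remainder: 50t^2 − 1250. Dividing through by 50 gives the monic gcd t^2 − 25.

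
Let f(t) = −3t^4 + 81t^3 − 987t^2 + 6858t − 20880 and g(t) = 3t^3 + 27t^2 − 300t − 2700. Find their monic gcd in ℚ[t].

By polynomial division,
  −3t^4 + 81t^3 − 987t^2 + 6858t − 20880 = (−t + 36)(3t^3 + 27t^2 − 300t − 2700) + (−2259t^2 + 14958t + 76320)
  3t^3 + 27t^2 − 300t − 2700 = (−(1/753)t − 1307/63001)(−2259t^2 + 14958t + 76320) + ((7035246/63001)t − 70352460/63001)
  −2259t^2 + 14958t + 76320 = (−(15813251/781694)t − 26712424/390847)((7035246/63001)t − 70352460/63001) + (0)
Last nonzero remainder: (7035246/63001)t − 70352460/63001. Dividing through by 7035246/63001 gives the monic gcd t − 10.

t − 10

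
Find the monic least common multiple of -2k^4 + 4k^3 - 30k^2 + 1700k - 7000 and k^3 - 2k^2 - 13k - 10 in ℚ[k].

Repeated division with remainder:
  -2k^4 + 4k^3 - 30k^2 + 1700k - 7000 = (-2k)(k^3 - 2k^2 - 13k - 10) + (-56k^2 + 1680k - 7000)
  k^3 - 2k^2 - 13k - 10 = (-(1/56)k - 1/2)(-56k^2 + 1680k - 7000) + (702k - 3510)
  -56k^2 + 1680k - 7000 = (-(28/351)k + 700/351)(702k - 3510) + (0)
Last nonzero remainder: 702k - 3510. Dividing through by 702 gives the monic gcd k - 5.
Then lcm(f, g) = f·g / gcd(f, g); expanding and making the result monic gives the answer.

k^6 + k^5 + 11k^4 - 809k^3 + 980k^2 + 8800k + 7000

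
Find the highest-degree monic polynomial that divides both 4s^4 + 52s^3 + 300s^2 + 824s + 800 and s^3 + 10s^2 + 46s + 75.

s^2 + 7s + 25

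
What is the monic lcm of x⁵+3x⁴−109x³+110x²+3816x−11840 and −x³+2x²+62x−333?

Euclidean algorithm in ℚ[x]:
  x⁵+3x⁴−109x³+110x²+3816x−11840 = (−x²−5x+37)(−x³+2x²+62x−333) + (13x²−143x+481)
  −x³+2x²+62x−333 = (−(1/13)x−9/13)(13x²−143x+481) + (0)
Last nonzero remainder: 13x²−143x+481. Dividing through by 13 gives the monic gcd x²−11x+37.
Then lcm(f, g) = f·g / gcd(f, g); expanding and making the result monic gives the answer.

x⁶+12x⁵−82x⁴−871x³+4806x²+22504x−106560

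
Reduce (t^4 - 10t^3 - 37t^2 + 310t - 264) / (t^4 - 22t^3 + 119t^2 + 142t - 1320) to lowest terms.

(t^2 + 5t - 6)/(t^2 - 7t - 30)

Euclidean algorithm in ℚ[t]:
  t^4 - 10t^3 - 37t^2 + 310t - 264 = (t^4 - 22t^3 + 119t^2 + 142t - 1320) + (12t^3 - 156t^2 + 168t + 1056)
  t^4 - 22t^3 + 119t^2 + 142t - 1320 = ((1/12)t - 3/4)(12t^3 - 156t^2 + 168t + 1056) + (-12t^2 + 180t - 528)
  12t^3 - 156t^2 + 168t + 1056 = (-t - 2)(-12t^2 + 180t - 528) + (0)
Last nonzero remainder: -12t^2 + 180t - 528. Dividing through by -12 gives the monic gcd t^2 - 15t + 44.
Cancel t^2 - 15t + 44 from numerator and denominator to get the reduced form.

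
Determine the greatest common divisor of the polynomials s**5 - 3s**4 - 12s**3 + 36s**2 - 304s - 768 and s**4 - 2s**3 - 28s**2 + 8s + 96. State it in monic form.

Apply the Euclidean algorithm:
  s**5 - 3s**4 - 12s**3 + 36s**2 - 304s - 768 = (s - 1)(s**4 - 2s**3 - 28s**2 + 8s + 96) + (14s**3 - 392s - 672)
  s**4 - 2s**3 - 28s**2 + 8s + 96 = ((1/14)s - 1/7)(14s**3 - 392s - 672) + (0)
Last nonzero remainder: 14s**3 - 392s - 672. Dividing through by 14 gives the monic gcd s**3 - 28s - 48.

s**3 - 28s - 48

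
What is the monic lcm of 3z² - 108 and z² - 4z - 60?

Repeated division with remainder:
  3z² - 108 = (3)(z² - 4z - 60) + (12z + 72)
  z² - 4z - 60 = ((1/12)z - 5/6)(12z + 72) + (0)
Last nonzero remainder: 12z + 72. Dividing through by 12 gives the monic gcd z + 6.
Then lcm(f, g) = f·g / gcd(f, g); expanding and making the result monic gives the answer.

z³ - 10z² - 36z + 360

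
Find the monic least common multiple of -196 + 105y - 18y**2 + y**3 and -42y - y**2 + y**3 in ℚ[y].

-1176y + 434y**2 - 3y**3 - 12y**4 + y**5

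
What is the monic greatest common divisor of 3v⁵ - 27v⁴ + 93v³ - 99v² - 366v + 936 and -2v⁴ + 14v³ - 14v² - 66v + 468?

v² - 4v + 13

Apply the Euclidean algorithm:
  3v⁵ - 27v⁴ + 93v³ - 99v² - 366v + 936 = (-(3/2)v + 3)(-2v⁴ + 14v³ - 14v² - 66v + 468) + (30v³ - 156v² + 534v - 468)
  -2v⁴ + 14v³ - 14v² - 66v + 468 = (-(1/15)v + 3/25)(30v³ - 156v² + 534v - 468) + ((1008/25)v² - (4032/25)v + 13104/25)
  30v³ - 156v² + 534v - 468 = ((125/168)v - 25/28)((1008/25)v² - (4032/25)v + 13104/25) + (0)
Last nonzero remainder: (1008/25)v² - (4032/25)v + 13104/25. Dividing through by 1008/25 gives the monic gcd v² - 4v + 13.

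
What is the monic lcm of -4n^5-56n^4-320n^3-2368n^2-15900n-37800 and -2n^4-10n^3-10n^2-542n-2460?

Euclidean algorithm in ℚ[n]:
  -4n^5-56n^4-320n^3-2368n^2-15900n-37800 = (2n+18)(-2n^4-10n^3-10n^2-542n-2460) + (-120n^3-1104n^2-1224n+6480)
  -2n^4-10n^3-10n^2-542n-2460 = ((1/60)n-7/100)(-120n^3-1104n^2-1224n+6480) + (-(1672/25)n^2-(18392/25)n-10032/5)
  -120n^3-1104n^2-1224n+6480 = ((375/209)n-675/209)(-(1672/25)n^2-(18392/25)n-10032/5) + (0)
Last nonzero remainder: -(1672/25)n^2-(18392/25)n-10032/5. Dividing through by -1672/25 gives the monic gcd n^2+11n+30.
Then lcm(f, g) = f·g / gcd(f, g); expanding and making the result monic gives the answer.

n^7+8n^6+37n^5+686n^4+3703n^3+9872n^2+106275n+387450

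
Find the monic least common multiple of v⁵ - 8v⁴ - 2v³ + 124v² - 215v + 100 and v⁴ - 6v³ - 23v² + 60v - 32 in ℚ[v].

v⁶ - 16v⁵ + 62v⁴ + 140v³ - 1207v² + 1820v - 800

Repeated division with remainder:
  v⁵ - 8v⁴ - 2v³ + 124v² - 215v + 100 = (v - 2)(v⁴ - 6v³ - 23v² + 60v - 32) + (9v³ + 18v² - 63v + 36)
  v⁴ - 6v³ - 23v² + 60v - 32 = ((1/9)v - 8/9)(9v³ + 18v² - 63v + 36) + (0)
Last nonzero remainder: 9v³ + 18v² - 63v + 36. Dividing through by 9 gives the monic gcd v³ + 2v² - 7v + 4.
Then lcm(f, g) = f·g / gcd(f, g); expanding and making the result monic gives the answer.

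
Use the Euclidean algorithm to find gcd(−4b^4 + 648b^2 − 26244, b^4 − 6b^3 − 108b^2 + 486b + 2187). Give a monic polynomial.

b^3 − 9b^2 − 81b + 729

Repeated division with remainder:
  −4b^4 + 648b^2 − 26244 = (−4)(b^4 − 6b^3 − 108b^2 + 486b + 2187) + (−24b^3 + 216b^2 + 1944b − 17496)
  b^4 − 6b^3 − 108b^2 + 486b + 2187 = (−(1/24)b − 1/8)(−24b^3 + 216b^2 + 1944b − 17496) + (0)
Last nonzero remainder: −24b^3 + 216b^2 + 1944b − 17496. Dividing through by −24 gives the monic gcd b^3 − 9b^2 − 81b + 729.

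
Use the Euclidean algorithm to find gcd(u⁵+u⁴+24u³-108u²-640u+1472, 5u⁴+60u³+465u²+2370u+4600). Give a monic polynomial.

u³+7u²+58u+184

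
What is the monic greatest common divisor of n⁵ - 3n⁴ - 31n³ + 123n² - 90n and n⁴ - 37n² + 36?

n² + 5n - 6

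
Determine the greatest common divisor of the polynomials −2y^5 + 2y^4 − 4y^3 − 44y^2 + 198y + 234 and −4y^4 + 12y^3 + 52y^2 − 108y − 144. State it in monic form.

y^3 + y^2 − 9y − 9

Repeated division with remainder:
  −2y^5 + 2y^4 − 4y^3 − 44y^2 + 198y + 234 = ((1/2)y + 1)(−4y^4 + 12y^3 + 52y^2 − 108y − 144) + (−42y^3 − 42y^2 + 378y + 378)
  −4y^4 + 12y^3 + 52y^2 − 108y − 144 = ((2/21)y − 8/21)(−42y^3 − 42y^2 + 378y + 378) + (0)
Last nonzero remainder: −42y^3 − 42y^2 + 378y + 378. Dividing through by −42 gives the monic gcd y^3 + y^2 − 9y − 9.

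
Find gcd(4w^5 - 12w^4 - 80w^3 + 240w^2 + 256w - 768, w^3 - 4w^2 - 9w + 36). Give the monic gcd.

w^2 - 7w + 12

Euclidean algorithm in ℚ[w]:
  4w^5 - 12w^4 - 80w^3 + 240w^2 + 256w - 768 = (4w^2 + 4w - 28)(w^3 - 4w^2 - 9w + 36) + (20w^2 - 140w + 240)
  w^3 - 4w^2 - 9w + 36 = ((1/20)w + 3/20)(20w^2 - 140w + 240) + (0)
Last nonzero remainder: 20w^2 - 140w + 240. Dividing through by 20 gives the monic gcd w^2 - 7w + 12.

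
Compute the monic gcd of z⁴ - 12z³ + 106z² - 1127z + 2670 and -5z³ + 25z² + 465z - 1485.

Euclidean algorithm in ℚ[z]:
  z⁴ - 12z³ + 106z² - 1127z + 2670 = (-(1/5)z + 7/5)(-5z³ + 25z² + 465z - 1485) + (164z² - 2075z + 4749)
  -5z³ + 25z² + 465z - 1485 = (-(5/164)z - 6275/26896)(164z² - 2075z + 4749) + ((3380195/26896)z - 10140585/26896)
  164z² - 2075z + 4749 = ((4410944/3380195)z - 42576368/3380195)((3380195/26896)z - 10140585/26896) + (0)
Last nonzero remainder: (3380195/26896)z - 10140585/26896. Dividing through by 3380195/26896 gives the monic gcd z - 3.

z - 3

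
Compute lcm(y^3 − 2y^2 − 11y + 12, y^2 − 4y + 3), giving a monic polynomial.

Apply the Euclidean algorithm:
  y^3 − 2y^2 − 11y + 12 = (y + 2)(y^2 − 4y + 3) + (−6y + 6)
  y^2 − 4y + 3 = (−(1/6)y + 1/2)(−6y + 6) + (0)
Last nonzero remainder: −6y + 6. Dividing through by −6 gives the monic gcd y − 1.
Then lcm(f, g) = f·g / gcd(f, g); expanding and making the result monic gives the answer.

y^4 − 5y^3 − 5y^2 + 45y − 36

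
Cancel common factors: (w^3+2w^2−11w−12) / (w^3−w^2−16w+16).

Euclidean algorithm in ℚ[w]:
  w^3+2w^2−11w−12 = (w^3−w^2−16w+16) + (3w^2+5w−28)
  w^3−w^2−16w+16 = ((1/3)w−8/9)(3w^2+5w−28) + (−(20/9)w−80/9)
  3w^2+5w−28 = (−(27/20)w+63/20)(−(20/9)w−80/9) + (0)
Last nonzero remainder: −(20/9)w−80/9. Dividing through by −20/9 gives the monic gcd w+4.
Cancel w+4 from numerator and denominator to get the reduced form.

(w^2−2w−3)/(w^2−5w+4)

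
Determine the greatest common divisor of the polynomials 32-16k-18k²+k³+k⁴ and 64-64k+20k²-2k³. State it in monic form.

-4+k

Repeated division with remainder:
  k⁴+k³-18k²-16k+32 = (-(1/2)k-11/2)(-2k³+20k²-64k+64) + (60k²-336k+384)
  -2k³+20k²-64k+64 = (-(1/30)k+11/75)(60k²-336k+384) + (-(48/25)k+192/25)
  60k²-336k+384 = (-(125/4)k+50)(-(48/25)k+192/25) + (0)
Last nonzero remainder: -(48/25)k+192/25. Dividing through by -48/25 gives the monic gcd k-4.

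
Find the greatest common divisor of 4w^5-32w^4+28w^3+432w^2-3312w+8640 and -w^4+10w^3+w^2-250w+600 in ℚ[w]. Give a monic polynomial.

w^3-5w^2-26w+120

Repeated division with remainder:
  4w^5-32w^4+28w^3+432w^2-3312w+8640 = (-4w-8)(-w^4+10w^3+w^2-250w+600) + (112w^3-560w^2-2912w+13440)
  -w^4+10w^3+w^2-250w+600 = (-(1/112)w+5/112)(112w^3-560w^2-2912w+13440) + (0)
Last nonzero remainder: 112w^3-560w^2-2912w+13440. Dividing through by 112 gives the monic gcd w^3-5w^2-26w+120.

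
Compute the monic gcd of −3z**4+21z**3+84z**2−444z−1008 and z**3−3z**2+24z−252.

Euclidean algorithm in ℚ[z]:
  −3z**4+21z**3+84z**2−444z−1008 = (−3z+12)(z**3−3z**2+24z−252) + (192z**2−1488z+2016)
  z**3−3z**2+24z−252 = ((1/192)z+19/768)(192z**2−1488z+2016) + ((805/16)z−2415/8)
  192z**2−1488z+2016 = ((3072/805)z−768/115)((805/16)z−2415/8) + (0)
Last nonzero remainder: (805/16)z−2415/8. Dividing through by 805/16 gives the monic gcd z−6.

z−6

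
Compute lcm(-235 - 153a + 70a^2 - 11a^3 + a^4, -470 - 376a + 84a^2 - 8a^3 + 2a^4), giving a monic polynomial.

Euclidean algorithm in ℚ[a]:
  a^4 - 11a^3 + 70a^2 - 153a - 235 = (1/2)(2a^4 - 8a^3 + 84a^2 - 376a - 470) + (-7a^3 + 28a^2 + 35a)
  2a^4 - 8a^3 + 84a^2 - 376a - 470 = (-(2/7)a)(-7a^3 + 28a^2 + 35a) + (94a^2 - 376a - 470)
  -7a^3 + 28a^2 + 35a = (-(7/94)a)(94a^2 - 376a - 470) + (0)
Last nonzero remainder: 94a^2 - 376a - 470. Dividing through by 94 gives the monic gcd a^2 - 4a - 5.
Then lcm(f, g) = f·g / gcd(f, g); expanding and making the result monic gives the answer.

-11045 - 7191a + 3055a^2 - 670a^3 + 117a^4 - 11a^5 + a^6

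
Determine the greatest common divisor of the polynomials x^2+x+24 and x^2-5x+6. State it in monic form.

Apply the Euclidean algorithm:
  x^2+x+24 = (x^2-5x+6) + (6x+18)
  x^2-5x+6 = ((1/6)x-4/3)(6x+18) + (30)
  6x+18 = ((1/5)x+3/5)(30) + (0)
The last nonzero remainder is the constant 30, so the polynomials are coprime and gcd = 1.

1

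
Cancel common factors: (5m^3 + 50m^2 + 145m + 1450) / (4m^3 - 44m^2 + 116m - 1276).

(5m + 50)/(4m - 44)

By polynomial division,
  5m^3 + 50m^2 + 145m + 1450 = (5/4)(4m^3 - 44m^2 + 116m - 1276) + (105m^2 + 3045)
  4m^3 - 44m^2 + 116m - 1276 = ((4/105)m - 44/105)(105m^2 + 3045) + (0)
Last nonzero remainder: 105m^2 + 3045. Dividing through by 105 gives the monic gcd m^2 + 29.
Cancel m^2 + 29 from numerator and denominator to get the reduced form.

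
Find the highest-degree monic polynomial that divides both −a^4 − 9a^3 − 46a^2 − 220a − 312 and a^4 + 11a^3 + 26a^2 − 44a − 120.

a^2 + 8a + 12

Euclidean algorithm in ℚ[a]:
  −a^4 − 9a^3 − 46a^2 − 220a − 312 = (−1)(a^4 + 11a^3 + 26a^2 − 44a − 120) + (2a^3 − 20a^2 − 264a − 432)
  a^4 + 11a^3 + 26a^2 − 44a − 120 = ((1/2)a + 21/2)(2a^3 − 20a^2 − 264a − 432) + (368a^2 + 2944a + 4416)
  2a^3 − 20a^2 − 264a − 432 = ((1/184)a − 9/92)(368a^2 + 2944a + 4416) + (0)
Last nonzero remainder: 368a^2 + 2944a + 4416. Dividing through by 368 gives the monic gcd a^2 + 8a + 12.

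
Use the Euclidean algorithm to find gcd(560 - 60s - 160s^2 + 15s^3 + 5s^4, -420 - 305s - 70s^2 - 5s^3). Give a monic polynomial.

Apply the Euclidean algorithm:
  5s^4 + 15s^3 - 160s^2 - 60s + 560 = (-s + 11)(-5s^3 - 70s^2 - 305s - 420) + (305s^2 + 2875s + 5180)
  -5s^3 - 70s^2 - 305s - 420 = (-(1/61)s - 279/3721)(305s^2 + 2875s + 5180) + (-(16800/3721)s - 117600/3721)
  305s^2 + 2875s + 5180 = (-(226981/3360)s - 137677/840)(-(16800/3721)s - 117600/3721) + (0)
Last nonzero remainder: -(16800/3721)s - 117600/3721. Dividing through by -16800/3721 gives the monic gcd s + 7.

7 + s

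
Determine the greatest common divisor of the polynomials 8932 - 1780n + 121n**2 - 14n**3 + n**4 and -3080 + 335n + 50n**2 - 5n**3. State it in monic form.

77 - 18n + n**2

Euclidean algorithm in ℚ[n]:
  n**4 - 14n**3 + 121n**2 - 1780n + 8932 = (-(1/5)n + 4/5)(-5n**3 + 50n**2 + 335n - 3080) + (148n**2 - 2664n + 11396)
  -5n**3 + 50n**2 + 335n - 3080 = (-(5/148)n - 10/37)(148n**2 - 2664n + 11396) + (0)
Last nonzero remainder: 148n**2 - 2664n + 11396. Dividing through by 148 gives the monic gcd n**2 - 18n + 77.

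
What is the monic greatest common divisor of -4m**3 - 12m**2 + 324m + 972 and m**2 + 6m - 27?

By polynomial division,
  -4m**3 - 12m**2 + 324m + 972 = (-4m + 12)(m**2 + 6m - 27) + (144m + 1296)
  m**2 + 6m - 27 = ((1/144)m - 1/48)(144m + 1296) + (0)
Last nonzero remainder: 144m + 1296. Dividing through by 144 gives the monic gcd m + 9.

m + 9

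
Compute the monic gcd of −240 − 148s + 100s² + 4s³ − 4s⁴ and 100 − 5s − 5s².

−20 + s + s²

Euclidean algorithm in ℚ[s]:
  −4s⁴ + 4s³ + 100s² − 148s − 240 = ((4/5)s² − (8/5)s − 12/5)(−5s² − 5s + 100) + (0)
Last nonzero remainder: −5s² − 5s + 100. Dividing through by −5 gives the monic gcd s² + s − 20.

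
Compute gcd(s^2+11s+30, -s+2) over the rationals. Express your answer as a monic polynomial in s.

1

By polynomial division,
  s^2+11s+30 = (-s-13)(-s+2) + (56)
  -s+2 = (-(1/56)s+1/28)(56) + (0)
The last nonzero remainder is the constant 56, so the polynomials are coprime and gcd = 1.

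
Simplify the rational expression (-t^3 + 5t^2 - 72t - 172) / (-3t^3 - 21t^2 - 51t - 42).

(t^2 - 7t + 86)/(3t^2 + 15t + 21)

Euclidean algorithm in ℚ[t]:
  -t^3 + 5t^2 - 72t - 172 = (1/3)(-3t^3 - 21t^2 - 51t - 42) + (12t^2 - 55t - 158)
  -3t^3 - 21t^2 - 51t - 42 = (-(1/4)t - 139/48)(12t^2 - 55t - 158) + (-(11989/48)t - 11989/24)
  12t^2 - 55t - 158 = (-(576/11989)t + 3792/11989)(-(11989/48)t - 11989/24) + (0)
Last nonzero remainder: -(11989/48)t - 11989/24. Dividing through by -11989/48 gives the monic gcd t + 2.
Cancel t + 2 from numerator and denominator to get the reduced form.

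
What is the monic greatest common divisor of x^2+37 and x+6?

1

Euclidean algorithm in ℚ[x]:
  x^2+37 = (x-6)(x+6) + (73)
  x+6 = ((1/73)x+6/73)(73) + (0)
The last nonzero remainder is the constant 73, so the polynomials are coprime and gcd = 1.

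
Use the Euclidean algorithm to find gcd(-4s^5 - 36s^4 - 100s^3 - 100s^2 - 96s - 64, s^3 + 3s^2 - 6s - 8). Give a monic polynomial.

s^2 + 5s + 4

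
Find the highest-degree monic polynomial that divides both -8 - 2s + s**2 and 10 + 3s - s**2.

2 + s

Repeated division with remainder:
  s**2 - 2s - 8 = (-1)(-s**2 + 3s + 10) + (s + 2)
  -s**2 + 3s + 10 = (-s + 5)(s + 2) + (0)
The last nonzero remainder s + 2 is already monic.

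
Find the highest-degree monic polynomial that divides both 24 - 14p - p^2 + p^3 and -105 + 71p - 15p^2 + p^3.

-3 + p

Repeated division with remainder:
  p^3 - p^2 - 14p + 24 = (p^3 - 15p^2 + 71p - 105) + (14p^2 - 85p + 129)
  p^3 - 15p^2 + 71p - 105 = ((1/14)p - 125/196)(14p^2 - 85p + 129) + ((1485/196)p - 4455/196)
  14p^2 - 85p + 129 = ((2744/1485)p - 8428/1485)((1485/196)p - 4455/196) + (0)
Last nonzero remainder: (1485/196)p - 4455/196. Dividing through by 1485/196 gives the monic gcd p - 3.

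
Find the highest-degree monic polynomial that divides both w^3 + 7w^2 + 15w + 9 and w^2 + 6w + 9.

Euclidean algorithm in ℚ[w]:
  w^3 + 7w^2 + 15w + 9 = (w + 1)(w^2 + 6w + 9) + (0)
The last nonzero remainder w^2 + 6w + 9 is already monic.

w^2 + 6w + 9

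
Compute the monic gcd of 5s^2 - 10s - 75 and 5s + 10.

1

Apply the Euclidean algorithm:
  5s^2 - 10s - 75 = (s - 4)(5s + 10) + (-35)
  5s + 10 = (-(1/7)s - 2/7)(-35) + (0)
The last nonzero remainder is the constant -35, so the polynomials are coprime and gcd = 1.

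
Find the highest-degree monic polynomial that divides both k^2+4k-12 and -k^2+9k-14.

k-2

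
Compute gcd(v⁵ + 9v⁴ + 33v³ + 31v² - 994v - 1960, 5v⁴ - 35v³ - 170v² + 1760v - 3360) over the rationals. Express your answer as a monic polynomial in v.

v² + 3v - 28

Apply the Euclidean algorithm:
  v⁵ + 9v⁴ + 33v³ + 31v² - 994v - 1960 = ((1/5)v + 16/5)(5v⁴ - 35v³ - 170v² + 1760v - 3360) + (179v³ + 223v² - 5954v + 8792)
  5v⁴ - 35v³ - 170v² + 1760v - 3360 = ((5/179)v - 7380/32041)(179v³ + 223v² - 5954v + 8792) + ((1527600/32041)v² + (4582800/32041)v - 42772800/32041)
  179v³ + 223v² - 5954v + 8792 = ((5735339/1527600)v - 5030437/763800)((1527600/32041)v² + (4582800/32041)v - 42772800/32041) + (0)
Last nonzero remainder: (1527600/32041)v² + (4582800/32041)v - 42772800/32041. Dividing through by 1527600/32041 gives the monic gcd v² + 3v - 28.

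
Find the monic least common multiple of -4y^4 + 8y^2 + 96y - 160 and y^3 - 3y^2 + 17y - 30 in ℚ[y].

Apply the Euclidean algorithm:
  -4y^4 + 8y^2 + 96y - 160 = (-4y - 12)(y^3 - 3y^2 + 17y - 30) + (40y^2 + 180y - 520)
  y^3 - 3y^2 + 17y - 30 = ((1/40)y - 3/16)(40y^2 + 180y - 520) + ((255/4)y - 255/2)
  40y^2 + 180y - 520 = ((32/51)y + 208/51)((255/4)y - 255/2) + (0)
Last nonzero remainder: (255/4)y - 255/2. Dividing through by 255/4 gives the monic gcd y - 2.
Then lcm(f, g) = f·g / gcd(f, g); expanding and making the result monic gives the answer.

y^6 - y^5 + 13y^4 - 22y^3 + 34y^2 - 400y + 600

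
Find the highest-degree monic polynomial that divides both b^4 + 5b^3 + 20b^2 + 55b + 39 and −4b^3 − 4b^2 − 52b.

b^2 + b + 13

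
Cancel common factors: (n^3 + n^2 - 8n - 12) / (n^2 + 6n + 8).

(n^2 - n - 6)/(n + 4)

By polynomial division,
  n^3 + n^2 - 8n - 12 = (n - 5)(n^2 + 6n + 8) + (14n + 28)
  n^2 + 6n + 8 = ((1/14)n + 2/7)(14n + 28) + (0)
Last nonzero remainder: 14n + 28. Dividing through by 14 gives the monic gcd n + 2.
Cancel n + 2 from numerator and denominator to get the reduced form.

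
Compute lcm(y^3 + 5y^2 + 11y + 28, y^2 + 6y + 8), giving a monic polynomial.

y^4 + 7y^3 + 21y^2 + 50y + 56

By polynomial division,
  y^3 + 5y^2 + 11y + 28 = (y − 1)(y^2 + 6y + 8) + (9y + 36)
  y^2 + 6y + 8 = ((1/9)y + 2/9)(9y + 36) + (0)
Last nonzero remainder: 9y + 36. Dividing through by 9 gives the monic gcd y + 4.
Then lcm(f, g) = f·g / gcd(f, g); expanding and making the result monic gives the answer.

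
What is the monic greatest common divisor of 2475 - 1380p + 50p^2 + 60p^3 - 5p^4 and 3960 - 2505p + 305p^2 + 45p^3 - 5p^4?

By polynomial division,
  -5p^4 + 60p^3 + 50p^2 - 1380p + 2475 = (-5p^4 + 45p^3 + 305p^2 - 2505p + 3960) + (15p^3 - 255p^2 + 1125p - 1485)
  -5p^4 + 45p^3 + 305p^2 - 2505p + 3960 = (-(1/3)p - 8/3)(15p^3 - 255p^2 + 1125p - 1485) + (0)
Last nonzero remainder: 15p^3 - 255p^2 + 1125p - 1485. Dividing through by 15 gives the monic gcd p^3 - 17p^2 + 75p - 99.

-99 + 75p - 17p^2 + p^3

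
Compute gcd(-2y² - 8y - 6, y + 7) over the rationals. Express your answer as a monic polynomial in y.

1

Repeated division with remainder:
  -2y² - 8y - 6 = (-2y + 6)(y + 7) + (-48)
  y + 7 = (-(1/48)y - 7/48)(-48) + (0)
The last nonzero remainder is the constant -48, so the polynomials are coprime and gcd = 1.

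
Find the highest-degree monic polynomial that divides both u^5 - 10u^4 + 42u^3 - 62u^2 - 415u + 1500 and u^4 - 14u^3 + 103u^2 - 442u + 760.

u^2 - 9u + 20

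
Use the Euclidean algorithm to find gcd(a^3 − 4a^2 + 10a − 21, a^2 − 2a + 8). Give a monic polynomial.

1

Repeated division with remainder:
  a^3 − 4a^2 + 10a − 21 = (a − 2)(a^2 − 2a + 8) + (−2a − 5)
  a^2 − 2a + 8 = (−(1/2)a + 9/4)(−2a − 5) + (77/4)
  −2a − 5 = (−(8/77)a − 20/77)(77/4) + (0)
The last nonzero remainder is the constant 77/4, so the polynomials are coprime and gcd = 1.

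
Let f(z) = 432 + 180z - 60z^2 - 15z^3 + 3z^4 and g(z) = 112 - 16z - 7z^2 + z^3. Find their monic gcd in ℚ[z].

-4 + z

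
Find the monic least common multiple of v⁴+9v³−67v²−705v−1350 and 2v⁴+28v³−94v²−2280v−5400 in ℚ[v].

Repeated division with remainder:
  v⁴+9v³−67v²−705v−1350 = (1/2)(2v⁴+28v³−94v²−2280v−5400) + (−5v³−20v²+435v+1350)
  2v⁴+28v³−94v²−2280v−5400 = (−(2/5)v−4)(−5v³−20v²+435v+1350) + (0)
Last nonzero remainder: −5v³−20v²+435v+1350. Dividing through by −5 gives the monic gcd v³+4v²−87v−270.
Then lcm(f, g) = f·g / gcd(f, g); expanding and making the result monic gives the answer.

v⁵+19v⁴+23v³−1375v²−8400v−13500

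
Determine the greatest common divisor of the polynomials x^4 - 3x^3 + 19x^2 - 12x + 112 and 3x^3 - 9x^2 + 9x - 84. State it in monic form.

Repeated division with remainder:
  x^4 - 3x^3 + 19x^2 - 12x + 112 = ((1/3)x)(3x^3 - 9x^2 + 9x - 84) + (16x^2 + 16x + 112)
  3x^3 - 9x^2 + 9x - 84 = ((3/16)x - 3/4)(16x^2 + 16x + 112) + (0)
Last nonzero remainder: 16x^2 + 16x + 112. Dividing through by 16 gives the monic gcd x^2 + x + 7.

x^2 + x + 7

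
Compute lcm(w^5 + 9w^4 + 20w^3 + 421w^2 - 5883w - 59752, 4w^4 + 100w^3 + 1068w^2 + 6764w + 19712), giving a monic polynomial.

Repeated division with remainder:
  w^5 + 9w^4 + 20w^3 + 421w^2 - 5883w - 59752 = ((1/4)w - 4)(4w^4 + 100w^3 + 1068w^2 + 6764w + 19712) + (153w^3 + 3002w^2 + 16245w + 19096)
  4w^4 + 100w^3 + 1068w^2 + 6764w + 19712 = ((4/153)w + 3292/23409)(153w^3 + 3002w^2 + 16245w + 19096) + ((5176288/23409)w^2 + (10352576/2601)w + 398574176/23409)
  153w^3 + 3002w^2 + 16245w + 19096 = ((3581577/5176288)w + 725679/647036)((5176288/23409)w^2 + (10352576/2601)w + 398574176/23409) + (0)
Last nonzero remainder: (5176288/23409)w^2 + (10352576/2601)w + 398574176/23409. Dividing through by 5176288/23409 gives the monic gcd w^2 + 18w + 77.
Then lcm(f, g) = f·g / gcd(f, g); expanding and making the result monic gives the answer.

w^7 + 16w^6 + 147w^5 + 1137w^4 - 1656w^3 - 73989w^2 - 794776w - 3824128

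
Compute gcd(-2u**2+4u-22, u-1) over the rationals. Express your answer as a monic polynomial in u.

1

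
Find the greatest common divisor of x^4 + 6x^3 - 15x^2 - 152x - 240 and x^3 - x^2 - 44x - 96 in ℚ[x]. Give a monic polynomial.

x^2 + 7x + 12

Repeated division with remainder:
  x^4 + 6x^3 - 15x^2 - 152x - 240 = (x + 7)(x^3 - x^2 - 44x - 96) + (36x^2 + 252x + 432)
  x^3 - x^2 - 44x - 96 = ((1/36)x - 2/9)(36x^2 + 252x + 432) + (0)
Last nonzero remainder: 36x^2 + 252x + 432. Dividing through by 36 gives the monic gcd x^2 + 7x + 12.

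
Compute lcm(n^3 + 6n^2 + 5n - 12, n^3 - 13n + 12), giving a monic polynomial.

n^4 + 3n^3 - 13n^2 - 27n + 36

Repeated division with remainder:
  n^3 + 6n^2 + 5n - 12 = (n^3 - 13n + 12) + (6n^2 + 18n - 24)
  n^3 - 13n + 12 = ((1/6)n - 1/2)(6n^2 + 18n - 24) + (0)
Last nonzero remainder: 6n^2 + 18n - 24. Dividing through by 6 gives the monic gcd n^2 + 3n - 4.
Then lcm(f, g) = f·g / gcd(f, g); expanding and making the result monic gives the answer.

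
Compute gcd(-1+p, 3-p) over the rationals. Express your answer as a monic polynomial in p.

1

By polynomial division,
  p-1 = (-1)(-p+3) + (2)
  -p+3 = (-(1/2)p+3/2)(2) + (0)
The last nonzero remainder is the constant 2, so the polynomials are coprime and gcd = 1.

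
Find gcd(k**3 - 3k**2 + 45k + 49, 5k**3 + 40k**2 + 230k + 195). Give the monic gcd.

k + 1

By polynomial division,
  k**3 - 3k**2 + 45k + 49 = (1/5)(5k**3 + 40k**2 + 230k + 195) + (-11k**2 - k + 10)
  5k**3 + 40k**2 + 230k + 195 = (-(5/11)k - 435/121)(-11k**2 - k + 10) + ((27945/121)k + 27945/121)
  -11k**2 - k + 10 = (-(1331/27945)k + 242/5589)((27945/121)k + 27945/121) + (0)
Last nonzero remainder: (27945/121)k + 27945/121. Dividing through by 27945/121 gives the monic gcd k + 1.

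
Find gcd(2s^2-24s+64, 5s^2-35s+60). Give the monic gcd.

Euclidean algorithm in ℚ[s]:
  2s^2-24s+64 = (2/5)(5s^2-35s+60) + (-10s+40)
  5s^2-35s+60 = (-(1/2)s+3/2)(-10s+40) + (0)
Last nonzero remainder: -10s+40. Dividing through by -10 gives the monic gcd s-4.

s-4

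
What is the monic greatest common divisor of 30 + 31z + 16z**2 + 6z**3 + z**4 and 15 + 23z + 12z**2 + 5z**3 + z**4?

Apply the Euclidean algorithm:
  z**4 + 6z**3 + 16z**2 + 31z + 30 = (z**4 + 5z**3 + 12z**2 + 23z + 15) + (z**3 + 4z**2 + 8z + 15)
  z**4 + 5z**3 + 12z**2 + 23z + 15 = (z + 1)(z**3 + 4z**2 + 8z + 15) + (0)
The last nonzero remainder z**3 + 4z**2 + 8z + 15 is already monic.

15 + 8z + 4z**2 + z**3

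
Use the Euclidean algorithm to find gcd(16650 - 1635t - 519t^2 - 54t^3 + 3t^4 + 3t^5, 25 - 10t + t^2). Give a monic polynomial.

Apply the Euclidean algorithm:
  3t^5 + 3t^4 - 54t^3 - 519t^2 - 1635t + 16650 = (3t^3 + 33t^2 + 201t + 666)(t^2 - 10t + 25) + (0)
The last nonzero remainder t^2 - 10t + 25 is already monic.

25 - 10t + t^2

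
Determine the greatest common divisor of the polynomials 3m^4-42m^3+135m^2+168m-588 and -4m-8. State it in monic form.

Repeated division with remainder:
  3m^4-42m^3+135m^2+168m-588 = (-(3/4)m^3+12m^2-(231/4)m+147/2)(-4m-8) + (0)
Last nonzero remainder: -4m-8. Dividing through by -4 gives the monic gcd m+2.

m+2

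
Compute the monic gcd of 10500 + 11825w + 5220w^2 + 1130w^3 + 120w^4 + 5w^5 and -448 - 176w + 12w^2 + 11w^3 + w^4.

28 + 11w + w^2

By polynomial division,
  5w^5 + 120w^4 + 1130w^3 + 5220w^2 + 11825w + 10500 = (5w + 65)(w^4 + 11w^3 + 12w^2 - 176w - 448) + (355w^3 + 5320w^2 + 25505w + 39620)
  w^4 + 11w^3 + 12w^2 - 176w - 448 = ((1/355)w - 283/25205)(355w^3 + 5320w^2 + 25505w + 39620) + (-(567/5041)w^2 - (6237/5041)w - 15876/5041)
  355w^3 + 5320w^2 + 25505w + 39620 = (-(1789555/567)w - 7133015/567)(-(567/5041)w^2 - (6237/5041)w - 15876/5041) + (0)
Last nonzero remainder: -(567/5041)w^2 - (6237/5041)w - 15876/5041. Dividing through by -567/5041 gives the monic gcd w^2 + 11w + 28.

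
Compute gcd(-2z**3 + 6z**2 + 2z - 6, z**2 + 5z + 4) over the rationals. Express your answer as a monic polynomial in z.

z + 1

Repeated division with remainder:
  -2z**3 + 6z**2 + 2z - 6 = (-2z + 16)(z**2 + 5z + 4) + (-70z - 70)
  z**2 + 5z + 4 = (-(1/70)z - 2/35)(-70z - 70) + (0)
Last nonzero remainder: -70z - 70. Dividing through by -70 gives the monic gcd z + 1.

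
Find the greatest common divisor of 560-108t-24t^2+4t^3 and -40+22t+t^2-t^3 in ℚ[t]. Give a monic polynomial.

Repeated division with remainder:
  4t^3-24t^2-108t+560 = (-4)(-t^3+t^2+22t-40) + (-20t^2-20t+400)
  -t^3+t^2+22t-40 = ((1/20)t-1/10)(-20t^2-20t+400) + (0)
Last nonzero remainder: -20t^2-20t+400. Dividing through by -20 gives the monic gcd t^2+t-20.

-20+t+t^2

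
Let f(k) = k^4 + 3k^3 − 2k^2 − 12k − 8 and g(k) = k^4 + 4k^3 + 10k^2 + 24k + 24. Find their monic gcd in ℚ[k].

By polynomial division,
  k^4 + 3k^3 − 2k^2 − 12k − 8 = (k^4 + 4k^3 + 10k^2 + 24k + 24) + (−k^3 − 12k^2 − 36k − 32)
  k^4 + 4k^3 + 10k^2 + 24k + 24 = (−k + 8)(−k^3 − 12k^2 − 36k − 32) + (70k^2 + 280k + 280)
  −k^3 − 12k^2 − 36k − 32 = (−(1/70)k − 4/35)(70k^2 + 280k + 280) + (0)
Last nonzero remainder: 70k^2 + 280k + 280. Dividing through by 70 gives the monic gcd k^2 + 4k + 4.

k^2 + 4k + 4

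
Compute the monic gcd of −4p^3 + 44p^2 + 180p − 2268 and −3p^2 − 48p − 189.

Repeated division with remainder:
  −4p^3 + 44p^2 + 180p − 2268 = ((4/3)p − 36)(−3p^2 − 48p − 189) + (−1296p − 9072)
  −3p^2 − 48p − 189 = ((1/432)p + 1/48)(−1296p − 9072) + (0)
Last nonzero remainder: −1296p − 9072. Dividing through by −1296 gives the monic gcd p + 7.

p + 7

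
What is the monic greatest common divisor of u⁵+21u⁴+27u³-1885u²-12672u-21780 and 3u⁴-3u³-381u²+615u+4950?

Repeated division with remainder:
  u⁵+21u⁴+27u³-1885u²-12672u-21780 = ((1/3)u+22/3)(3u⁴-3u³-381u²+615u+4950) + (176u³+704u²-18832u-58080)
  3u⁴-3u³-381u²+615u+4950 = ((3/176)u-15/176)(176u³+704u²-18832u-58080) + (0)
Last nonzero remainder: 176u³+704u²-18832u-58080. Dividing through by 176 gives the monic gcd u³+4u²-107u-330.

u³+4u²-107u-330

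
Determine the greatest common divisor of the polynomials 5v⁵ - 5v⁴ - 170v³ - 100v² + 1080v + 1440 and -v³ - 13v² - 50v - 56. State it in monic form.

v² + 6v + 8

By polynomial division,
  5v⁵ - 5v⁴ - 170v³ - 100v² + 1080v + 1440 = (-5v² + 70v - 490)(-v³ - 13v² - 50v - 56) + (-3250v² - 19500v - 26000)
  -v³ - 13v² - 50v - 56 = ((1/3250)v + 7/3250)(-3250v² - 19500v - 26000) + (0)
Last nonzero remainder: -3250v² - 19500v - 26000. Dividing through by -3250 gives the monic gcd v² + 6v + 8.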